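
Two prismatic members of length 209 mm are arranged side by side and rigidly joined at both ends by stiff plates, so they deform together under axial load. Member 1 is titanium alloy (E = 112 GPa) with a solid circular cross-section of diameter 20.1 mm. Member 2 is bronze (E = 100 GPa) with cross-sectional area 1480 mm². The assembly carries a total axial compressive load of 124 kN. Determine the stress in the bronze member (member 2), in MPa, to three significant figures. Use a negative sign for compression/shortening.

A_1 = 317.3 mm².
Equal strain + equilibrium ⇒ each member carries load in proportion to AE: A₁E₁ = 35540000 N, A₂E₂ = 148000000 N, ΣAE = 183500000 N.
σ₂ = P·E₂/ΣAE = -124000·100000/183500000 = -67.56 MPa.

-67.6 MPa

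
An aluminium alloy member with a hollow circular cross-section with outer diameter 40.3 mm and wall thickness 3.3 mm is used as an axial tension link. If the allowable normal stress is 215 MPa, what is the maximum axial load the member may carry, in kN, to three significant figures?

82.5 kN

A = 383.6 mm².
P_max = σ_allow · A = 215 · 383.6 = 82470 N = 82.47 kN.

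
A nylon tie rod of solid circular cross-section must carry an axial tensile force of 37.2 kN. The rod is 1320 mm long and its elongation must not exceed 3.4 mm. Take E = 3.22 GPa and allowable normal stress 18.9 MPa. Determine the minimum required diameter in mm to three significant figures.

75.6 mm

Required area A ≥ P/σ_allow = 37200/18.9 = 1968 mm².
For a solid circular section, d ≥ √(4A/π) = 50.06 mm.
Elongation limit: A ≥ PL/(Eδ_allow) = 37200·1320/(3220·3.4) = 4485 mm² ⇒ d ≥ 75.57 mm.
The elongation limit governs.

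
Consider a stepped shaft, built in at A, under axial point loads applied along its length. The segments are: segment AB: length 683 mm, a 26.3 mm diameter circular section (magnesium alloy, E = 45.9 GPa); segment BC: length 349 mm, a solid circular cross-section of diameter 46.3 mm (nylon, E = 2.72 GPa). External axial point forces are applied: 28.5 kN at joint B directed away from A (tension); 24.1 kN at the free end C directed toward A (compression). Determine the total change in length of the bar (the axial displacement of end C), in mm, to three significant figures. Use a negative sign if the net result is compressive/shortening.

-1.72 mm

Internal axial forces (sectioning from the free end, tension +): N_BC = -24.1 kN, N_AB = 4.4 kN.
A_AB = 543.3 mm².
A_BC = 1684 mm².
δ_AB = 4400·683/(543.3·45900) = 0.1205 mm
δ_BC = -24100·349/(1684·2720) = -1.837 mm
δ = Σδ_i = -1.716 mm.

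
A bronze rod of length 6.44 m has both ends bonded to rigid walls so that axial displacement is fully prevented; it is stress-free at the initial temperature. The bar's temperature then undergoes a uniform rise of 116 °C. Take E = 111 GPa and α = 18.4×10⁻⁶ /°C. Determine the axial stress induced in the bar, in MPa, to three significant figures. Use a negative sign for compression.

Free thermal expansion αLΔT = 18.4e-6 · 6440 · 116 = 13.75 mm.
The walls impose strain ε = −(13.75)/6440 = -2.1344e-03; σ = Eε = 111000 · -2.1344e-03 = -236.9 MPa.

-237 MPa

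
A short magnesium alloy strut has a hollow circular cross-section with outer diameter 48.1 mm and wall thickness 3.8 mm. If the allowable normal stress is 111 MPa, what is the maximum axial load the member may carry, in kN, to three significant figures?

A = 528.9 mm².
P_max = σ_allow · A = 111 · 528.9 = 58700 N = 58.7 kN.

58.7 kN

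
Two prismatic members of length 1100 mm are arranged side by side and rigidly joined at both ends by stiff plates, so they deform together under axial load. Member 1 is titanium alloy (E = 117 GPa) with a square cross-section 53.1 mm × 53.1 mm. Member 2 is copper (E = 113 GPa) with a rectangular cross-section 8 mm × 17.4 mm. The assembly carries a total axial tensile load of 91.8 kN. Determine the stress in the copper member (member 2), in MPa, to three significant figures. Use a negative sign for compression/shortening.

A_1 = 2820 mm².
A_2 = 139.2 mm².
Equal strain + equilibrium ⇒ each member carries load in proportion to AE: A₁E₁ = 329900000 N, A₂E₂ = 15730000 N, ΣAE = 345600000 N.
σ₂ = P·E₂/ΣAE = 91800·113000/345600000 = 30.01 MPa.

30.0 MPa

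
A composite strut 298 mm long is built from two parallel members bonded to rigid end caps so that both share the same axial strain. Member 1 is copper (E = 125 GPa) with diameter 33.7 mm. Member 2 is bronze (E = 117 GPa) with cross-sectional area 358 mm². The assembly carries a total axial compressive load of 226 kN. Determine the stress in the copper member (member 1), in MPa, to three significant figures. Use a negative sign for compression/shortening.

A_1 = 892 mm².
Equal strain + equilibrium ⇒ each member carries load in proportion to AE: A₁E₁ = 111500000 N, A₂E₂ = 41890000 N, ΣAE = 153400000 N.
σ₁ = P·E₁/ΣAE = -226000·125000/153400000 = -184.2 MPa.

-184 MPa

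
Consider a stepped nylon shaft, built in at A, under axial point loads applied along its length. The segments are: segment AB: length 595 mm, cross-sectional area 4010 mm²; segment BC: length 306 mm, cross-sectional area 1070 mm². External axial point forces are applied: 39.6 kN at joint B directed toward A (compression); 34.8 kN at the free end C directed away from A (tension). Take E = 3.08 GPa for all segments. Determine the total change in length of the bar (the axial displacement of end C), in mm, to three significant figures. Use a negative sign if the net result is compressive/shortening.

Internal axial forces (sectioning from the free end, tension +): N_BC = 34.8 kN, N_AB = -4.8 kN.
δ_AB = -4800·595/(4010·3080) = -0.2312 mm
δ_BC = 34800·306/(1070·3080) = 3.231 mm
δ = Σδ_i = 3 mm.

3.00 mm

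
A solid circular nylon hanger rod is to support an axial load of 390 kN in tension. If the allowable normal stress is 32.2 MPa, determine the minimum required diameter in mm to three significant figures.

124 mm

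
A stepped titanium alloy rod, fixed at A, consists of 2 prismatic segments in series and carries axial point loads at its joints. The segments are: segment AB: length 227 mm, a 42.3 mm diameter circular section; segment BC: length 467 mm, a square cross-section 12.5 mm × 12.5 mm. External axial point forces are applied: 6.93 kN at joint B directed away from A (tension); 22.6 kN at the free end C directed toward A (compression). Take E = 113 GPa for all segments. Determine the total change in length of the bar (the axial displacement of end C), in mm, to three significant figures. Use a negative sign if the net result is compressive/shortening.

-0.620 mm

Internal axial forces (sectioning from the free end, tension +): N_BC = -22.6 kN, N_AB = -15.67 kN.
A_AB = 1405 mm².
A_BC = 156.2 mm².
δ_AB = -15670·227/(1405·113000) = -0.0224 mm
δ_BC = -22600·467/(156.2·113000) = -0.5978 mm
δ = Σδ_i = -0.6202 mm.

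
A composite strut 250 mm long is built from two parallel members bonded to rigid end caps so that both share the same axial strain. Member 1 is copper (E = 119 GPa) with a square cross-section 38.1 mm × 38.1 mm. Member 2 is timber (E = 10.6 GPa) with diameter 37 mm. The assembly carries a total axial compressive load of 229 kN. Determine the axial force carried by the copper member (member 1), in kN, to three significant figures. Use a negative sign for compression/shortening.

-215 kN

A_1 = 1452 mm².
A_2 = 1075 mm².
Equal strain + equilibrium ⇒ each member carries load in proportion to AE: A₁E₁ = 172700000 N, A₂E₂ = 11400000 N, ΣAE = 184100000 N.
F₁ = P·A₁E₁/ΣAE = -229000·172700000/184100000 = -214800 N.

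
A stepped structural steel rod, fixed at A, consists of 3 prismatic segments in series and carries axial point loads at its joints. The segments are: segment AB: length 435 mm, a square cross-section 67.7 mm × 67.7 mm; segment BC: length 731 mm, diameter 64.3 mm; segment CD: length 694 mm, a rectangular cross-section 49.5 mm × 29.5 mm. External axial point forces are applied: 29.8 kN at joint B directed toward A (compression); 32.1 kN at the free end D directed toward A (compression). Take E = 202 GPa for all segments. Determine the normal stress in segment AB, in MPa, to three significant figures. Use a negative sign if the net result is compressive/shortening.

-13.5 MPa

Internal axial forces (sectioning from the free end, tension +): N_CD = -32.1 kN, N_BC = -32.1 kN, N_AB = -61.9 kN.
A_AB = 4583 mm².
σ_AB = N_AB/A_AB = -61900/4583 = -13.51 MPa.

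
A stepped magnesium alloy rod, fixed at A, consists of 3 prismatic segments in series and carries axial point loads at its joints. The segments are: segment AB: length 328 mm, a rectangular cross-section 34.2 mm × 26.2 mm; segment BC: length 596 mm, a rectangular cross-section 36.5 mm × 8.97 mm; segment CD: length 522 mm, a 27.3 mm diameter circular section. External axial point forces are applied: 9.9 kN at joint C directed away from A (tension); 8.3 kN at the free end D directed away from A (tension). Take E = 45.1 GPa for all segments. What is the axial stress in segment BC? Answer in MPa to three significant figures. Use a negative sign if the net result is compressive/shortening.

55.6 MPa

Internal axial forces (sectioning from the free end, tension +): N_CD = 8.3 kN, N_BC = 18.2 kN, N_AB = 18.2 kN.
A_BC = 327.4 mm².
σ_BC = N_BC/A_BC = 18200/327.4 = 55.59 MPa.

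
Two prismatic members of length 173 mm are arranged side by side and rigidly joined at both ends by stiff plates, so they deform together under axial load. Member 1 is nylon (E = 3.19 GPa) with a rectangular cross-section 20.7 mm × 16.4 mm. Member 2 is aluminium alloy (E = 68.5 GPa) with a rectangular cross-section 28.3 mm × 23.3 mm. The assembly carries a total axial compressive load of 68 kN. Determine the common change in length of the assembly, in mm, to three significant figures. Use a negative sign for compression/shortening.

-0.254 mm

A_1 = 339.5 mm².
A_2 = 659.4 mm².
Equal strain + equilibrium ⇒ each member carries load in proportion to AE: A₁E₁ = 1083000 N, A₂E₂ = 45170000 N, ΣAE = 46250000 N.
δ = PL/ΣAE = -68000·173/46250000 = -0.2544 mm.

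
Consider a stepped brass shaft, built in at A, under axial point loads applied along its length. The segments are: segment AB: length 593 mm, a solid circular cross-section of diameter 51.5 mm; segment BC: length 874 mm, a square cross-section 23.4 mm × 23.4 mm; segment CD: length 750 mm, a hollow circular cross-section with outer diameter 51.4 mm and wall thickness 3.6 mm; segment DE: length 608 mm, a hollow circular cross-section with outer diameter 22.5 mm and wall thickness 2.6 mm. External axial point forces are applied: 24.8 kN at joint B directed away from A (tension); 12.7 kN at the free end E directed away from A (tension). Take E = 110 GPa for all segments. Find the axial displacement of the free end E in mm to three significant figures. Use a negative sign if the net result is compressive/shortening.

Internal axial forces (sectioning from the free end, tension +): N_DE = 12.7 kN, N_CD = 12.7 kN, N_BC = 12.7 kN, N_AB = 37.5 kN.
A_AB = 2083 mm².
A_BC = 547.6 mm².
A_CD = 540.6 mm².
A_DE = 162.5 mm².
δ_AB = 37500·593/(2083·110000) = 0.09705 mm
δ_BC = 12700·874/(547.6·110000) = 0.1843 mm
δ_CD = 12700·750/(540.6·110000) = 0.1602 mm
δ_DE = 12700·608/(162.5·110000) = 0.4319 mm
δ = Σδ_i = 0.8734 mm.

0.873 mm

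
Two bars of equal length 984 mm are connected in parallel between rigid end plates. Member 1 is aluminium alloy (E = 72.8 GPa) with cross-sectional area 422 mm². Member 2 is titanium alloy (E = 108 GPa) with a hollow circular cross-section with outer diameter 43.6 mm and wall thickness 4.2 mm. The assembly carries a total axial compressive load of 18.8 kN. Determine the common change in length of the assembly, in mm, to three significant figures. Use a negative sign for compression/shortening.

-0.213 mm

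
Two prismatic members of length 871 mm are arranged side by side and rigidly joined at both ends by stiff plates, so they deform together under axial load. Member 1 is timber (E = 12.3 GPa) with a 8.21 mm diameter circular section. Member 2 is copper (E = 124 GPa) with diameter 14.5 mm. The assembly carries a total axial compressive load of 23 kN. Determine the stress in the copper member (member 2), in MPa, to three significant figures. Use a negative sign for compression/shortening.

A_1 = 52.94 mm².
A_2 = 165.1 mm².
Equal strain + equilibrium ⇒ each member carries load in proportion to AE: A₁E₁ = 651200 N, A₂E₂ = 20480000 N, ΣAE = 21130000 N.
σ₂ = P·E₂/ΣAE = -23000·124000/21130000 = -135 MPa.

-135 MPa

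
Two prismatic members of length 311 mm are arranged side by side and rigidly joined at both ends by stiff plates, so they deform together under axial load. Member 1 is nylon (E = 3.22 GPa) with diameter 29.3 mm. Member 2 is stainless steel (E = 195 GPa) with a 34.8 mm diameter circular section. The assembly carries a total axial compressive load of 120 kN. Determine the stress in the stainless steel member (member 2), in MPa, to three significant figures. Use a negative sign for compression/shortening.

-125 MPa

A_1 = 674.3 mm².
A_2 = 951.1 mm².
Equal strain + equilibrium ⇒ each member carries load in proportion to AE: A₁E₁ = 2171000 N, A₂E₂ = 185500000 N, ΣAE = 187600000 N.
σ₂ = P·E₂/ΣAE = -120000·195000/187600000 = -124.7 MPa.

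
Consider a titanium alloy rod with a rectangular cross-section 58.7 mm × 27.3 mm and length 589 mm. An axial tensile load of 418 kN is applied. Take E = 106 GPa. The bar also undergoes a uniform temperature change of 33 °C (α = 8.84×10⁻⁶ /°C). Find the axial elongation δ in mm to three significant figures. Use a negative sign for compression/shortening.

A = 1603 mm².
δ_mech = NL/(AE) = 418000·589/(1603·106000) = 1.449 mm.
δ_thermal = αLΔT = 8.84e-6·589·33 = 0.1718 mm.
δ = δ_mech + δ_thermal = 1.621 mm.

1.62 mm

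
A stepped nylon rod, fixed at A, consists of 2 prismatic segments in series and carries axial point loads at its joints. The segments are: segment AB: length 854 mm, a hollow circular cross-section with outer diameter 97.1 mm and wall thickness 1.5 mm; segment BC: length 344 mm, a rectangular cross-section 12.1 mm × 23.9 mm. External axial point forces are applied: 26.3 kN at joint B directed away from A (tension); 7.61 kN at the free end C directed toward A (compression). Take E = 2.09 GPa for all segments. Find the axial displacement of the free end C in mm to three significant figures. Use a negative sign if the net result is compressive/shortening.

Internal axial forces (sectioning from the free end, tension +): N_BC = -7.61 kN, N_AB = 18.69 kN.
A_AB = 450.5 mm².
A_BC = 289.2 mm².
δ_AB = 18690·854/(450.5·2090) = 16.95 mm
δ_BC = -7610·344/(289.2·2090) = -4.331 mm
δ = Σδ_i = 12.62 mm.

12.6 mm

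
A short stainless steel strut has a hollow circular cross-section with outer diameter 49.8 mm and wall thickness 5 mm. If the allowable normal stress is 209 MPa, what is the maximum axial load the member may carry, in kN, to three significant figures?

A = 703.7 mm².
P_max = σ_allow · A = 209 · 703.7 = 147100 N = 147.1 kN.

147 kN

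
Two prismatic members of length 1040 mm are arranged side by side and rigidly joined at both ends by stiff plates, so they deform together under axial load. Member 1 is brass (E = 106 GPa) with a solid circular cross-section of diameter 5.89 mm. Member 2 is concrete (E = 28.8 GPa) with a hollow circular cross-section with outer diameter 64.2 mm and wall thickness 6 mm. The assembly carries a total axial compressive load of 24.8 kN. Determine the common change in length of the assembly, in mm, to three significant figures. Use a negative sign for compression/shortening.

A_1 = 27.25 mm².
A_2 = 1097 mm².
Equal strain + equilibrium ⇒ each member carries load in proportion to AE: A₁E₁ = 2888000 N, A₂E₂ = 31590000 N, ΣAE = 34480000 N.
δ = PL/ΣAE = -24800·1040/34480000 = -0.748 mm.

-0.748 mm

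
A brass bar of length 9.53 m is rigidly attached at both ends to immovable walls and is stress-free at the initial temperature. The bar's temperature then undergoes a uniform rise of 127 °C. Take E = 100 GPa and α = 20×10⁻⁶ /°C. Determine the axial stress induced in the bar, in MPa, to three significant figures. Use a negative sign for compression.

-254 MPa

Free thermal expansion αLΔT = 20e-6 · 9530 · 127 = 24.21 mm.
The walls impose strain ε = −(24.21)/9530 = -2.5400e-03; σ = Eε = 100000 · -2.5400e-03 = -254 MPa.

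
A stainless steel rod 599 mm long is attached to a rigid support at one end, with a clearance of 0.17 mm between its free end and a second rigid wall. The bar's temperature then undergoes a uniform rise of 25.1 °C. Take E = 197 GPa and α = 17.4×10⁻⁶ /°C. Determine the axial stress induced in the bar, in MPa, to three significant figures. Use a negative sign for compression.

-30.1 MPa

Free thermal expansion αLΔT = 17.4e-6 · 599 · 25.1 = 0.2616 mm.
The walls engage after the gap closes; constrained expansion = 0.2616 − 0.17 = 0.09161 mm.
The walls impose strain ε = −(0.09161)/599 = -1.5293e-04; σ = Eε = 197000 · -1.5293e-04 = -30.13 MPa.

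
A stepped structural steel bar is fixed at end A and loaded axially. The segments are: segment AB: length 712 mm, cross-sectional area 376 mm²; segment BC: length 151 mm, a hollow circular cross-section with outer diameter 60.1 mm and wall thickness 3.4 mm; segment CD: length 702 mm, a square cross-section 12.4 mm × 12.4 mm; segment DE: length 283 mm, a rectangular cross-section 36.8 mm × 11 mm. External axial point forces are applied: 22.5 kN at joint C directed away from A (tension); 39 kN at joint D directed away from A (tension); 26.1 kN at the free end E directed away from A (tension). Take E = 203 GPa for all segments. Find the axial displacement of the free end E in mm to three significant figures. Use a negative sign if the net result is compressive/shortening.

Internal axial forces (sectioning from the free end, tension +): N_DE = 26.1 kN, N_CD = 65.1 kN, N_BC = 87.6 kN, N_AB = 87.6 kN.
A_BC = 605.6 mm².
A_CD = 153.8 mm².
A_DE = 404.8 mm².
δ_AB = 87600·712/(376·203000) = 0.8171 mm
δ_BC = 87600·151/(605.6·203000) = 0.1076 mm
δ_CD = 65100·702/(153.8·203000) = 1.464 mm
δ_DE = 26100·283/(404.8·203000) = 0.08989 mm
δ = Σδ_i = 2.479 mm.

2.48 mm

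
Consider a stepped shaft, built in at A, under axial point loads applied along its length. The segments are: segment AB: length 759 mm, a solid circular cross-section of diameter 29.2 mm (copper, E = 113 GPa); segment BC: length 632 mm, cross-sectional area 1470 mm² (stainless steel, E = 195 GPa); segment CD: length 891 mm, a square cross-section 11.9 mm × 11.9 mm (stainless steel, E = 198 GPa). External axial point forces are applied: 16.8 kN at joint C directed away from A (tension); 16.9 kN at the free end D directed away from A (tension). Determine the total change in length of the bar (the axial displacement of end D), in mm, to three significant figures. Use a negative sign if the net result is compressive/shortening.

Internal axial forces (sectioning from the free end, tension +): N_CD = 16.9 kN, N_BC = 33.7 kN, N_AB = 33.7 kN.
A_AB = 669.7 mm².
A_CD = 141.6 mm².
δ_AB = 33700·759/(669.7·113000) = 0.338 mm
δ_BC = 33700·632/(1470·195000) = 0.0743 mm
δ_CD = 16900·891/(141.6·198000) = 0.537 mm
δ = Σδ_i = 0.9494 mm.

0.949 mm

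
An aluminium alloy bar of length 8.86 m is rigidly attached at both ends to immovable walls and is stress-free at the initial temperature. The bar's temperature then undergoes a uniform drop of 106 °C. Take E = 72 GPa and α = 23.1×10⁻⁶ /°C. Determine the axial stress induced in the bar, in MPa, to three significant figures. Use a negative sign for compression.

Free thermal expansion αLΔT = 23.1e-6 · 8860 · -106 = -21.69 mm.
The walls impose strain ε = −(-21.69)/8860 = 2.4486e-03; σ = Eε = 72000 · 2.4486e-03 = 176.3 MPa.

176 MPa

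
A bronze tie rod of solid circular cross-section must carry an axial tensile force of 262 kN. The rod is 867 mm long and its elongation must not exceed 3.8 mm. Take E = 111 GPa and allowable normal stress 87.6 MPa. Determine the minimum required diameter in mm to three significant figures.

Required area A ≥ P/σ_allow = 262000/87.6 = 2991 mm².
For a solid circular section, d ≥ √(4A/π) = 61.71 mm.
Elongation limit: A ≥ PL/(Eδ_allow) = 262000·867/(111000·3.8) = 538.5 mm² ⇒ d ≥ 26.19 mm.
The stress limit governs.

61.7 mm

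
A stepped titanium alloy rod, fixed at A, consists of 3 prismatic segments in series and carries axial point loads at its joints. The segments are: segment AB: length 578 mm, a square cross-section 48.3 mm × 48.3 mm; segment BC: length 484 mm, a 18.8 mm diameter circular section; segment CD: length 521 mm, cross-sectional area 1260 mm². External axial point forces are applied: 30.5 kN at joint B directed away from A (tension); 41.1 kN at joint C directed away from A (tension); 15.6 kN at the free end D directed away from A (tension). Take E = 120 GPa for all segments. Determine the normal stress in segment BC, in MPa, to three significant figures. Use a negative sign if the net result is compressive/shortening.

204 MPa

Internal axial forces (sectioning from the free end, tension +): N_CD = 15.6 kN, N_BC = 56.7 kN, N_AB = 87.2 kN.
A_BC = 277.6 mm².
σ_BC = N_BC/A_BC = 56700/277.6 = 204.3 MPa.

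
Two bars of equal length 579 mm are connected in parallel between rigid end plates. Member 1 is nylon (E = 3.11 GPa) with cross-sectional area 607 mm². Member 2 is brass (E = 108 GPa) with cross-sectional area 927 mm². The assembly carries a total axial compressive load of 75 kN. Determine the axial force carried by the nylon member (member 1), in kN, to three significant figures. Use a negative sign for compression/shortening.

Equal strain + equilibrium ⇒ each member carries load in proportion to AE: A₁E₁ = 1888000 N, A₂E₂ = 100100000 N, ΣAE = 102000000 N.
F₁ = P·A₁E₁/ΣAE = -75000·1888000/102000000 = -1388 N.

-1.39 kN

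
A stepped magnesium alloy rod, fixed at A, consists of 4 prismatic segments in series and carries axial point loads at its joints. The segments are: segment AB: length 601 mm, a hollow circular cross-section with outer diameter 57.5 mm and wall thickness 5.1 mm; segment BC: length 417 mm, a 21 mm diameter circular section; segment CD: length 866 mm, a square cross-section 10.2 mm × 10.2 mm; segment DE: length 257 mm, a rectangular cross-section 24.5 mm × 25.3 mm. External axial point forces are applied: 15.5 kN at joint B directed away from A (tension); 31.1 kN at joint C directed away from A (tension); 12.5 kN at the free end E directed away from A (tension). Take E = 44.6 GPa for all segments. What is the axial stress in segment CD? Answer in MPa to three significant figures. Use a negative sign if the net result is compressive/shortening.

120 MPa

Internal axial forces (sectioning from the free end, tension +): N_DE = 12.5 kN, N_CD = 12.5 kN, N_BC = 43.6 kN, N_AB = 59.1 kN.
A_CD = 104 mm².
σ_CD = N_CD/A_CD = 12500/104 = 120.1 MPa.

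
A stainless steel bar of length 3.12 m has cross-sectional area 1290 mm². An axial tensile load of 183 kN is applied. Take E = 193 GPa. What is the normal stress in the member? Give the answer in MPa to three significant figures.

142 MPa

σ = N/A = 183000/1290 = 141.9 MPa.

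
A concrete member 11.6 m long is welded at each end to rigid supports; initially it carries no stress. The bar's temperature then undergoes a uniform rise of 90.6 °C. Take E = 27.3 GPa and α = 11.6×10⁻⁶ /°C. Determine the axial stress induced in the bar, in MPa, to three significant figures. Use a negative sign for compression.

-28.7 MPa

Free thermal expansion αLΔT = 11.6e-6 · 11600 · 90.6 = 12.19 mm.
The walls impose strain ε = −(12.19)/11600 = -1.0510e-03; σ = Eε = 27300 · -1.0510e-03 = -28.69 MPa.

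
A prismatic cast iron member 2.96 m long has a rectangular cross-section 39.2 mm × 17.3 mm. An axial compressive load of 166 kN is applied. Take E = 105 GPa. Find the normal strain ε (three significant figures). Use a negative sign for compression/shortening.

-0.00233

A = 678.2 mm².
σ = N/A = -244.8 MPa; ε = σ/E = -244.8/105000 = -2.331e-03.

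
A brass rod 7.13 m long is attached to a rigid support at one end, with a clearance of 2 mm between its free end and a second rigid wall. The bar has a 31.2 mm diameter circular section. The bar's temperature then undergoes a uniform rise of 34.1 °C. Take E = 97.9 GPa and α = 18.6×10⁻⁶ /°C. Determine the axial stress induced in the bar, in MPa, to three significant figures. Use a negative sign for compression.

Free thermal expansion αLΔT = 18.6e-6 · 7130 · 34.1 = 4.522 mm.
The walls engage after the gap closes; constrained expansion = 4.522 − 2 = 2.522 mm.
The walls impose strain ε = −(2.522)/7130 = -3.5376e-04; σ = Eε = 97900 · -3.5376e-04 = -34.63 MPa.

-34.6 MPa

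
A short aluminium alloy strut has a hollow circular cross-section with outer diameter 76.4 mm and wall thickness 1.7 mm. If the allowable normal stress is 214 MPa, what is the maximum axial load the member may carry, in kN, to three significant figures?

85.4 kN

A = 399 mm².
P_max = σ_allow · A = 214 · 399 = 85380 N = 85.38 kN.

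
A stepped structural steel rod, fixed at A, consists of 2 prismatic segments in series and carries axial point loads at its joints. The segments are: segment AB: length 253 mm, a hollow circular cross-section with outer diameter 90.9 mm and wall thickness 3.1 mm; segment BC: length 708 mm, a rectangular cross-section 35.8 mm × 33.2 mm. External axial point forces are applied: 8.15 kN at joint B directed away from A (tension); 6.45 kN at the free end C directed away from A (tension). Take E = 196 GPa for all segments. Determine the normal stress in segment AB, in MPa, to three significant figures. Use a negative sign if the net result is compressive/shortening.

Internal axial forces (sectioning from the free end, tension +): N_BC = 6.45 kN, N_AB = 14.6 kN.
A_AB = 855.1 mm².
σ_AB = N_AB/A_AB = 14600/855.1 = 17.07 MPa.

17.1 MPa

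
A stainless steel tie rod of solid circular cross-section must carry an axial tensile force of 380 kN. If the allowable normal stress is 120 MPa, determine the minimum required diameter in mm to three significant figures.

Required area A ≥ P/σ_allow = 380000/120 = 3167 mm².
For a solid circular section, d ≥ √(4A/π) = 63.5 mm.

63.5 mm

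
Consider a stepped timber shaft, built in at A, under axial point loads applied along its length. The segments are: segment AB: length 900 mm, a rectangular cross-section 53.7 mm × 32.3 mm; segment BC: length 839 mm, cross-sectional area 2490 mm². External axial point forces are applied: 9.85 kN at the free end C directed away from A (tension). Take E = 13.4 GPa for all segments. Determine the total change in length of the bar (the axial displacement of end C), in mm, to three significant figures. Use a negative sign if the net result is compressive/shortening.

Internal axial forces (sectioning from the free end, tension +): N_BC = 9.85 kN, N_AB = 9.85 kN.
A_AB = 1735 mm².
δ_AB = 9850·900/(1735·13400) = 0.3814 mm
δ_BC = 9850·839/(2490·13400) = 0.2477 mm
δ = Σδ_i = 0.6291 mm.

0.629 mm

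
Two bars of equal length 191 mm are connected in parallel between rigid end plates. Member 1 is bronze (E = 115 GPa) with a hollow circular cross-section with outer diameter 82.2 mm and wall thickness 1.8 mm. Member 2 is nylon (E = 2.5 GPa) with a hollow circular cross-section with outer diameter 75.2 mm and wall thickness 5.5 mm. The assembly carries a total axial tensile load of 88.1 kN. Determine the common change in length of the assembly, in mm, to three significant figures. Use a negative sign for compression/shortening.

A_1 = 454.7 mm².
A_2 = 1204 mm².
Equal strain + equilibrium ⇒ each member carries load in proportion to AE: A₁E₁ = 52280000 N, A₂E₂ = 3011000 N, ΣAE = 55300000 N.
δ = PL/ΣAE = 88100·191/55300000 = 0.3043 mm.

0.304 mm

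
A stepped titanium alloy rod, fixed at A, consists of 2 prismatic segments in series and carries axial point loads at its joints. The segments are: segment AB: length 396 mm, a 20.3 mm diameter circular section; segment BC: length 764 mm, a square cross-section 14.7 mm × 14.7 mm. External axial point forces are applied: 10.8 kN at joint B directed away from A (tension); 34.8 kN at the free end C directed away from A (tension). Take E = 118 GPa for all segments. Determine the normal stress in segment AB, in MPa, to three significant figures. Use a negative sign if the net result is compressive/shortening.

Internal axial forces (sectioning from the free end, tension +): N_BC = 34.8 kN, N_AB = 45.6 kN.
A_AB = 323.7 mm².
σ_AB = N_AB/A_AB = 45600/323.7 = 140.9 MPa.

141 MPa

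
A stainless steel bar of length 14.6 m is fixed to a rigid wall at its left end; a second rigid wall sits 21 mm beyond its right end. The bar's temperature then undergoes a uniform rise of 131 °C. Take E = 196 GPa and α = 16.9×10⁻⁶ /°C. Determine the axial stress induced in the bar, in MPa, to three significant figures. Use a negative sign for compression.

-152 MPa

Free thermal expansion αLΔT = 16.9e-6 · 14600 · 131 = 32.32 mm.
The walls engage after the gap closes; constrained expansion = 32.32 − 21 = 11.32 mm.
The walls impose strain ε = −(11.32)/14600 = -7.7554e-04; σ = Eε = 196000 · -7.7554e-04 = -152 MPa.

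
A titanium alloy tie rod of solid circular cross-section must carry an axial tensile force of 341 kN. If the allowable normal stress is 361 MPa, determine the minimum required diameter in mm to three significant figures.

34.7 mm

Required area A ≥ P/σ_allow = 341000/361 = 944.6 mm².
For a solid circular section, d ≥ √(4A/π) = 34.68 mm.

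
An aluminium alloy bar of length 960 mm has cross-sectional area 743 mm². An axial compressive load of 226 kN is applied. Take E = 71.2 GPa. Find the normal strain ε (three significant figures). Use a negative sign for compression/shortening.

σ = N/A = -304.2 MPa; ε = σ/E = -304.2/71200 = -4.272e-03.

-0.00427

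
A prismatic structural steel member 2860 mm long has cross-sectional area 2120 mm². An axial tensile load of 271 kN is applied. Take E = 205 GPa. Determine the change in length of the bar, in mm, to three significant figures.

δ_mech = NL/(AE) = 271000·2860/(2120·205000) = 1.783 mm.

1.78 mm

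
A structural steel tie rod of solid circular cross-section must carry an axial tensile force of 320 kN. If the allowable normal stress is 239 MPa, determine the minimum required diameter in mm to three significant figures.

41.3 mm

Required area A ≥ P/σ_allow = 320000/239 = 1339 mm².
For a solid circular section, d ≥ √(4A/π) = 41.29 mm.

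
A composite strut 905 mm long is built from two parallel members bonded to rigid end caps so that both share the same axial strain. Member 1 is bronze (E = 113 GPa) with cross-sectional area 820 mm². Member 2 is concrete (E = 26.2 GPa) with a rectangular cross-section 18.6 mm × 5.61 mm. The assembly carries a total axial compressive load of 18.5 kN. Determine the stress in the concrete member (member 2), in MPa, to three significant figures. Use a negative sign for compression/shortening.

A_2 = 104.3 mm².
Equal strain + equilibrium ⇒ each member carries load in proportion to AE: A₁E₁ = 92660000 N, A₂E₂ = 2734000 N, ΣAE = 95390000 N.
σ₂ = P·E₂/ΣAE = -18500·26200/95390000 = -5.081 MPa.

-5.08 MPa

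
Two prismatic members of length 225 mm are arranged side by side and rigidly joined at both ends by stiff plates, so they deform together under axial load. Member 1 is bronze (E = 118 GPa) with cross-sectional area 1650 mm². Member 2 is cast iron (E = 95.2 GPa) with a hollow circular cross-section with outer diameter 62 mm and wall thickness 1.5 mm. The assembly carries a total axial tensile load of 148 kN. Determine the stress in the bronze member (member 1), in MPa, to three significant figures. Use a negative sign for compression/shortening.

A_2 = 285.1 mm².
Equal strain + equilibrium ⇒ each member carries load in proportion to AE: A₁E₁ = 194700000 N, A₂E₂ = 27140000 N, ΣAE = 221800000 N.
σ₁ = P·E₁/ΣAE = 148000·118000/221800000 = 78.72 MPa.

78.7 MPa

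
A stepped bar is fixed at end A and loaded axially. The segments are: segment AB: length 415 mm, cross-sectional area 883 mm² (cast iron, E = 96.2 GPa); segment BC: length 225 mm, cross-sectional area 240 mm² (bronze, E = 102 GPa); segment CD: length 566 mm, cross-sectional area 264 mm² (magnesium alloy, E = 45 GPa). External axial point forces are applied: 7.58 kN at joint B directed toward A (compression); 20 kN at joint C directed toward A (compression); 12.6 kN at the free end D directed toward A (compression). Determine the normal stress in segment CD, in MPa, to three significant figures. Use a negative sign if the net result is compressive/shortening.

Internal axial forces (sectioning from the free end, tension +): N_CD = -12.6 kN, N_BC = -32.6 kN, N_AB = -40.18 kN.
σ_CD = N_CD/A_CD = -12600/264 = -47.73 MPa.

-47.7 MPa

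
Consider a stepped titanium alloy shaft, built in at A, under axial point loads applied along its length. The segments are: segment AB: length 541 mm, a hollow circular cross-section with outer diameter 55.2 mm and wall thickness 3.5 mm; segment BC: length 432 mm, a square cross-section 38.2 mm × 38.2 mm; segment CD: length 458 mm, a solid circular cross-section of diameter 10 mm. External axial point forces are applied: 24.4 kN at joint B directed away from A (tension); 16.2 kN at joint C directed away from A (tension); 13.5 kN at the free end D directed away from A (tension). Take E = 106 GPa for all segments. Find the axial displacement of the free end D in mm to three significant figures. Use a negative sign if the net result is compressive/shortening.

1.31 mm

Internal axial forces (sectioning from the free end, tension +): N_CD = 13.5 kN, N_BC = 29.7 kN, N_AB = 54.1 kN.
A_AB = 568.5 mm².
A_BC = 1459 mm².
A_CD = 78.54 mm².
δ_AB = 54100·541/(568.5·106000) = 0.4857 mm
δ_BC = 29700·432/(1459·106000) = 0.08295 mm
δ_CD = 13500·458/(78.54·106000) = 0.7427 mm
δ = Σδ_i = 1.311 mm.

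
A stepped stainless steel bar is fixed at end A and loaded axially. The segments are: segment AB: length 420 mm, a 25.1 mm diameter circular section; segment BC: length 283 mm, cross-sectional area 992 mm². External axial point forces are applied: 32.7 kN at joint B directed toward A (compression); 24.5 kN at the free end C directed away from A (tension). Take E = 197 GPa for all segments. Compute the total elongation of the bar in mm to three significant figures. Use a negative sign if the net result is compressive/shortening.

Internal axial forces (sectioning from the free end, tension +): N_BC = 24.5 kN, N_AB = -8.2 kN.
A_AB = 494.8 mm².
δ_AB = -8200·420/(494.8·197000) = -0.03533 mm
δ_BC = 24500·283/(992·197000) = 0.03548 mm
δ = Σδ_i = 0.000148 mm.

1.48e-04 mm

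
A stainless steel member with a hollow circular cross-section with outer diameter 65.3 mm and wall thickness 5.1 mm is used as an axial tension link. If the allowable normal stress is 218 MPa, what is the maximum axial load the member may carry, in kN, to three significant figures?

210 kN

A = 964.5 mm².
P_max = σ_allow · A = 218 · 964.5 = 210300 N = 210.3 kN.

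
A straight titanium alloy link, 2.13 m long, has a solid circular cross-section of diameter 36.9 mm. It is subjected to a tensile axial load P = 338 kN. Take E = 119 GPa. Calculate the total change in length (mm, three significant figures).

A = 1069 mm².
δ_mech = NL/(AE) = 338000·2130/(1069·119000) = 5.657 mm.

5.66 mm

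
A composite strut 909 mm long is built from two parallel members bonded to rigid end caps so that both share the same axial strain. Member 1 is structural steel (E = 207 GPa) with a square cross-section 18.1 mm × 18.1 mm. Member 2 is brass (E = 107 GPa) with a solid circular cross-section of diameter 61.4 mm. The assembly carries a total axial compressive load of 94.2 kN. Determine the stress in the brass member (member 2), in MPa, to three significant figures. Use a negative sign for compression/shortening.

A_1 = 327.6 mm².
A_2 = 2961 mm².
Equal strain + equilibrium ⇒ each member carries load in proportion to AE: A₁E₁ = 67820000 N, A₂E₂ = 316800000 N, ΣAE = 384600000 N.
σ₂ = P·E₂/ΣAE = -94200·107000/384600000 = -26.21 MPa.

-26.2 MPa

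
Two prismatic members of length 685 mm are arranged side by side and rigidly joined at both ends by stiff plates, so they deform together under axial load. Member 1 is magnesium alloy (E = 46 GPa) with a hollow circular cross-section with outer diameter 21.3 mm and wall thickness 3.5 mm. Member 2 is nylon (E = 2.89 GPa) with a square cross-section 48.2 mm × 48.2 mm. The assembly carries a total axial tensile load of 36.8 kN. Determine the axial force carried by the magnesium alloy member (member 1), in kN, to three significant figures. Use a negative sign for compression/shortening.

21.1 kN

A_1 = 195.7 mm².
A_2 = 2323 mm².
Equal strain + equilibrium ⇒ each member carries load in proportion to AE: A₁E₁ = 9003000 N, A₂E₂ = 6714000 N, ΣAE = 15720000 N.
F₁ = P·A₁E₁/ΣAE = 36800·9003000/15720000 = 21080 N.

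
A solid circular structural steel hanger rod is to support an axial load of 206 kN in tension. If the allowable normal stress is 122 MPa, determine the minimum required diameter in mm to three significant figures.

Required area A ≥ P/σ_allow = 206000/122 = 1689 mm².
For a solid circular section, d ≥ √(4A/π) = 46.37 mm.

46.4 mm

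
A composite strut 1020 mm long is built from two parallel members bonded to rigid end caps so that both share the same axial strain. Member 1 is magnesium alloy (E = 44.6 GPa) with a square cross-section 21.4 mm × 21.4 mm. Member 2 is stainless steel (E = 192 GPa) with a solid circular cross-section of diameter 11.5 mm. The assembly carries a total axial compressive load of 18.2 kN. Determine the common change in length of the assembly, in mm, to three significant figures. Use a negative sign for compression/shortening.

A_1 = 458 mm².
A_2 = 103.9 mm².
Equal strain + equilibrium ⇒ each member carries load in proportion to AE: A₁E₁ = 20430000 N, A₂E₂ = 19940000 N, ΣAE = 40370000 N.
δ = PL/ΣAE = -18200·1020/40370000 = -0.4599 mm.

-0.460 mm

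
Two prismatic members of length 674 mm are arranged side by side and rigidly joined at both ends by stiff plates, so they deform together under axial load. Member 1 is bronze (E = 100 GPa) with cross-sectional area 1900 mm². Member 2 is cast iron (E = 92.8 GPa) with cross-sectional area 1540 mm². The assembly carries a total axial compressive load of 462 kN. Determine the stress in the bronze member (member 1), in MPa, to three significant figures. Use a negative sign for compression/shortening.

Equal strain + equilibrium ⇒ each member carries load in proportion to AE: A₁E₁ = 190000000 N, A₂E₂ = 142900000 N, ΣAE = 332900000 N.
σ₁ = P·E₁/ΣAE = -462000·100000/332900000 = -138.8 MPa.

-139 MPa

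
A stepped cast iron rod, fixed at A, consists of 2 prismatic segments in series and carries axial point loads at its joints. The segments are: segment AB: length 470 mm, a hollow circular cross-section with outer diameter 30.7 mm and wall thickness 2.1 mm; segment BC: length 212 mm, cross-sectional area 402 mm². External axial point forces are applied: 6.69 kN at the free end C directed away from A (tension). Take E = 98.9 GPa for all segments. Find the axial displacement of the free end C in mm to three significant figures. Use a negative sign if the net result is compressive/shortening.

Internal axial forces (sectioning from the free end, tension +): N_BC = 6.69 kN, N_AB = 6.69 kN.
A_AB = 188.7 mm².
δ_AB = 6690·470/(188.7·98900) = 0.1685 mm
δ_BC = 6690·212/(402·98900) = 0.03567 mm
δ = Σδ_i = 0.2042 mm.

0.204 mm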